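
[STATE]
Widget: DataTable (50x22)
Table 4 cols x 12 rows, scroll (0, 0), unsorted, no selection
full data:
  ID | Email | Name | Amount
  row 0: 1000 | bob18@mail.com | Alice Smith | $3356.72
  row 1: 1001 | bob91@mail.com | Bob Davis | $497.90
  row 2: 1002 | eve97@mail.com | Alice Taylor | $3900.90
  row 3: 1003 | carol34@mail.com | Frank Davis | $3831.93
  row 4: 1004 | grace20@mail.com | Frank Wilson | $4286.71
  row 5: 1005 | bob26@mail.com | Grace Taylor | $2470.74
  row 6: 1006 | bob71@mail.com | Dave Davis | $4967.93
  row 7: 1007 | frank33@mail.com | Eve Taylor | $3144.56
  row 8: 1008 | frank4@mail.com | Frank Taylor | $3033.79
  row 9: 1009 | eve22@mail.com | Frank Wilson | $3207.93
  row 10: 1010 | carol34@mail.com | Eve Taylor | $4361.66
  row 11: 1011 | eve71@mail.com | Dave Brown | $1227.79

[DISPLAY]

ID  │Email           │Name        │Amount         
────┼────────────────┼────────────┼────────       
1000│bob18@mail.com  │Alice Smith │$3356.72       
1001│bob91@mail.com  │Bob Davis   │$497.90        
1002│eve97@mail.com  │Alice Taylor│$3900.90       
1003│carol34@mail.com│Frank Davis │$3831.93       
1004│grace20@mail.com│Frank Wilson│$4286.71       
1005│bob26@mail.com  │Grace Taylor│$2470.74       
1006│bob71@mail.com  │Dave Davis  │$4967.93       
1007│frank33@mail.com│Eve Taylor  │$3144.56       
1008│frank4@mail.com │Frank Taylor│$3033.79       
1009│eve22@mail.com  │Frank Wilson│$3207.93       
1010│carol34@mail.com│Eve Taylor  │$4361.66       
1011│eve71@mail.com  │Dave Brown  │$1227.79       
                                                  
                                                  
                                                  
                                                  
                                                  
                                                  
                                                  
                                                  


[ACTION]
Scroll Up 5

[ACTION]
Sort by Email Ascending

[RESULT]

ID  │Email          ▲│Name        │Amount         
────┼────────────────┼────────────┼────────       
1000│bob18@mail.com  │Alice Smith │$3356.72       
1005│bob26@mail.com  │Grace Taylor│$2470.74       
1006│bob71@mail.com  │Dave Davis  │$4967.93       
1001│bob91@mail.com  │Bob Davis   │$497.90        
1003│carol34@mail.com│Frank Davis │$3831.93       
1010│carol34@mail.com│Eve Taylor  │$4361.66       
1009│eve22@mail.com  │Frank Wilson│$3207.93       
1011│eve71@mail.com  │Dave Brown  │$1227.79       
1002│eve97@mail.com  │Alice Taylor│$3900.90       
1007│frank33@mail.com│Eve Taylor  │$3144.56       
1008│frank4@mail.com │Frank Taylor│$3033.79       
1004│grace20@mail.com│Frank Wilson│$4286.71       
                                                  
                                                  
                                                  
                                                  
                                                  
                                                  
                                                  
                                                  


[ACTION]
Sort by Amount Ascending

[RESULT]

ID  │Email           │Name        │Amount ▲       
────┼────────────────┼────────────┼────────       
1001│bob91@mail.com  │Bob Davis   │$497.90        
1011│eve71@mail.com  │Dave Brown  │$1227.79       
1005│bob26@mail.com  │Grace Taylor│$2470.74       
1008│frank4@mail.com │Frank Taylor│$3033.79       
1007│frank33@mail.com│Eve Taylor  │$3144.56       
1009│eve22@mail.com  │Frank Wilson│$3207.93       
1000│bob18@mail.com  │Alice Smith │$3356.72       
1003│carol34@mail.com│Frank Davis │$3831.93       
1002│eve97@mail.com  │Alice Taylor│$3900.90       
1004│grace20@mail.com│Frank Wilson│$4286.71       
1010│carol34@mail.com│Eve Taylor  │$4361.66       
1006│bob71@mail.com  │Dave Davis  │$4967.93       
                                                  
                                                  
                                                  
                                                  
                                                  
                                                  
                                                  
                                                  


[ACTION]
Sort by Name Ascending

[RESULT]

ID  │Email           │Name       ▲│Amount         
────┼────────────────┼────────────┼────────       
1000│bob18@mail.com  │Alice Smith │$3356.72       
1002│eve97@mail.com  │Alice Taylor│$3900.90       
1001│bob91@mail.com  │Bob Davis   │$497.90        
1011│eve71@mail.com  │Dave Brown  │$1227.79       
1006│bob71@mail.com  │Dave Davis  │$4967.93       
1007│frank33@mail.com│Eve Taylor  │$3144.56       
1010│carol34@mail.com│Eve Taylor  │$4361.66       
1003│carol34@mail.com│Frank Davis │$3831.93       
1008│frank4@mail.com │Frank Taylor│$3033.79       
1009│eve22@mail.com  │Frank Wilson│$3207.93       
1004│grace20@mail.com│Frank Wilson│$4286.71       
1005│bob26@mail.com  │Grace Taylor│$2470.74       
                                                  
                                                  
                                                  
                                                  
                                                  
                                                  
                                                  
                                                  


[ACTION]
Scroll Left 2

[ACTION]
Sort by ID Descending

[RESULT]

ID ▼│Email           │Name        │Amount         
────┼────────────────┼────────────┼────────       
1011│eve71@mail.com  │Dave Brown  │$1227.79       
1010│carol34@mail.com│Eve Taylor  │$4361.66       
1009│eve22@mail.com  │Frank Wilson│$3207.93       
1008│frank4@mail.com │Frank Taylor│$3033.79       
1007│frank33@mail.com│Eve Taylor  │$3144.56       
1006│bob71@mail.com  │Dave Davis  │$4967.93       
1005│bob26@mail.com  │Grace Taylor│$2470.74       
1004│grace20@mail.com│Frank Wilson│$4286.71       
1003│carol34@mail.com│Frank Davis │$3831.93       
1002│eve97@mail.com  │Alice Taylor│$3900.90       
1001│bob91@mail.com  │Bob Davis   │$497.90        
1000│bob18@mail.com  │Alice Smith │$3356.72       
                                                  
                                                  
                                                  
                                                  
                                                  
                                                  
                                                  
                                                  


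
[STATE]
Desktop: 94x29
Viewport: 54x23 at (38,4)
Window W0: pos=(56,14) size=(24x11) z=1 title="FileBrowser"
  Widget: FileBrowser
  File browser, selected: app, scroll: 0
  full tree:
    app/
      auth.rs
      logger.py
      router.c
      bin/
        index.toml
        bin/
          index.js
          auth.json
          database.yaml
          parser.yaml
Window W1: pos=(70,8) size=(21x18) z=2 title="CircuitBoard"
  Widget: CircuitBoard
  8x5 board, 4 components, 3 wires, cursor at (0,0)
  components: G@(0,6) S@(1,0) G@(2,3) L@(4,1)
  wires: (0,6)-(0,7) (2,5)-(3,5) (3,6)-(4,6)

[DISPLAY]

                                                      
                                                      
                                                      
                                                      
                                ┏━━━━━━━━━━━━━━━━━━━┓ 
                                ┃ CircuitBoard      ┃ 
                                ┠───────────────────┨ 
                                ┃   0 1 2 3 4 5 6 7 ┃ 
                                ┃0  [.]             ┃ 
                                ┃                   ┃ 
                  ┏━━━━━━━━━━━━━┃1   S              ┃ 
                  ┃ FileBrowser ┃                   ┃ 
                  ┠─────────────┃2               G  ┃ 
                  ┃> [-] app/   ┃                   ┃ 
                  ┃    auth.rs  ┃3                  ┃ 
                  ┃    logger.py┃                   ┃ 
                  ┃    router.c ┃4       L          ┃ 
                  ┃    [+] bin/ ┃Cursor: (0,0)      ┃ 
                  ┃             ┃                   ┃ 
                  ┃             ┃                   ┃ 
                  ┗━━━━━━━━━━━━━┃                   ┃ 
                                ┗━━━━━━━━━━━━━━━━━━━┛ 
                                                      


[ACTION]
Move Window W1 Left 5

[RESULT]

                                                      
                                                      
                                                      
                                                      
                           ┏━━━━━━━━━━━━━━━━━━━┓      
                           ┃ CircuitBoard      ┃      
                           ┠───────────────────┨      
                           ┃   0 1 2 3 4 5 6 7 ┃      
                           ┃0  [.]             ┃      
                           ┃                   ┃      
                  ┏━━━━━━━━┃1   S              ┃      
                  ┃ FileBro┃                   ┃      
                  ┠────────┃2               G  ┃      
                  ┃> [-] ap┃                   ┃      
                  ┃    auth┃3                  ┃      
                  ┃    logg┃                   ┃      
                  ┃    rout┃4       L          ┃      
                  ┃    [+] ┃Cursor: (0,0)      ┃      
                  ┃        ┃                   ┃      
                  ┃        ┃                   ┃      
                  ┗━━━━━━━━┃                   ┃      
                           ┗━━━━━━━━━━━━━━━━━━━┛      
                                                      


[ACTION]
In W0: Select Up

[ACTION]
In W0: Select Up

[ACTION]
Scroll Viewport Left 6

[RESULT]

                                                      
                                                      
                                                      
                                                      
                                 ┏━━━━━━━━━━━━━━━━━━━┓
                                 ┃ CircuitBoard      ┃
                                 ┠───────────────────┨
                                 ┃   0 1 2 3 4 5 6 7 ┃
                                 ┃0  [.]             ┃
                                 ┃                   ┃
                        ┏━━━━━━━━┃1   S              ┃
                        ┃ FileBro┃                   ┃
                        ┠────────┃2               G  ┃
                        ┃> [-] ap┃                   ┃
                        ┃    auth┃3                  ┃
                        ┃    logg┃                   ┃
                        ┃    rout┃4       L          ┃
                        ┃    [+] ┃Cursor: (0,0)      ┃
                        ┃        ┃                   ┃
                        ┃        ┃                   ┃
                        ┗━━━━━━━━┃                   ┃
                                 ┗━━━━━━━━━━━━━━━━━━━┛
                                                      


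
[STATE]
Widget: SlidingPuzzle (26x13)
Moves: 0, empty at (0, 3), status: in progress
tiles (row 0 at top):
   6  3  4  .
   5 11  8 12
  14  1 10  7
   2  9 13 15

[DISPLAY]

┌────┬────┬────┬────┐     
│  6 │  3 │  4 │    │     
├────┼────┼────┼────┤     
│  5 │ 11 │  8 │ 12 │     
├────┼────┼────┼────┤     
│ 14 │  1 │ 10 │  7 │     
├────┼────┼────┼────┤     
│  2 │  9 │ 13 │ 15 │     
└────┴────┴────┴────┘     
Moves: 0                  
                          
                          
                          


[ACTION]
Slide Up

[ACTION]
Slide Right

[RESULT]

┌────┬────┬────┬────┐     
│  6 │  3 │  4 │ 12 │     
├────┼────┼────┼────┤     
│  5 │ 11 │    │  8 │     
├────┼────┼────┼────┤     
│ 14 │  1 │ 10 │  7 │     
├────┼────┼────┼────┤     
│  2 │  9 │ 13 │ 15 │     
└────┴────┴────┴────┘     
Moves: 2                  
                          
                          
                          


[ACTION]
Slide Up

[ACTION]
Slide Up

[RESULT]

┌────┬────┬────┬────┐     
│  6 │  3 │  4 │ 12 │     
├────┼────┼────┼────┤     
│  5 │ 11 │ 10 │  8 │     
├────┼────┼────┼────┤     
│ 14 │  1 │ 13 │  7 │     
├────┼────┼────┼────┤     
│  2 │  9 │    │ 15 │     
└────┴────┴────┴────┘     
Moves: 4                  
                          
                          
                          


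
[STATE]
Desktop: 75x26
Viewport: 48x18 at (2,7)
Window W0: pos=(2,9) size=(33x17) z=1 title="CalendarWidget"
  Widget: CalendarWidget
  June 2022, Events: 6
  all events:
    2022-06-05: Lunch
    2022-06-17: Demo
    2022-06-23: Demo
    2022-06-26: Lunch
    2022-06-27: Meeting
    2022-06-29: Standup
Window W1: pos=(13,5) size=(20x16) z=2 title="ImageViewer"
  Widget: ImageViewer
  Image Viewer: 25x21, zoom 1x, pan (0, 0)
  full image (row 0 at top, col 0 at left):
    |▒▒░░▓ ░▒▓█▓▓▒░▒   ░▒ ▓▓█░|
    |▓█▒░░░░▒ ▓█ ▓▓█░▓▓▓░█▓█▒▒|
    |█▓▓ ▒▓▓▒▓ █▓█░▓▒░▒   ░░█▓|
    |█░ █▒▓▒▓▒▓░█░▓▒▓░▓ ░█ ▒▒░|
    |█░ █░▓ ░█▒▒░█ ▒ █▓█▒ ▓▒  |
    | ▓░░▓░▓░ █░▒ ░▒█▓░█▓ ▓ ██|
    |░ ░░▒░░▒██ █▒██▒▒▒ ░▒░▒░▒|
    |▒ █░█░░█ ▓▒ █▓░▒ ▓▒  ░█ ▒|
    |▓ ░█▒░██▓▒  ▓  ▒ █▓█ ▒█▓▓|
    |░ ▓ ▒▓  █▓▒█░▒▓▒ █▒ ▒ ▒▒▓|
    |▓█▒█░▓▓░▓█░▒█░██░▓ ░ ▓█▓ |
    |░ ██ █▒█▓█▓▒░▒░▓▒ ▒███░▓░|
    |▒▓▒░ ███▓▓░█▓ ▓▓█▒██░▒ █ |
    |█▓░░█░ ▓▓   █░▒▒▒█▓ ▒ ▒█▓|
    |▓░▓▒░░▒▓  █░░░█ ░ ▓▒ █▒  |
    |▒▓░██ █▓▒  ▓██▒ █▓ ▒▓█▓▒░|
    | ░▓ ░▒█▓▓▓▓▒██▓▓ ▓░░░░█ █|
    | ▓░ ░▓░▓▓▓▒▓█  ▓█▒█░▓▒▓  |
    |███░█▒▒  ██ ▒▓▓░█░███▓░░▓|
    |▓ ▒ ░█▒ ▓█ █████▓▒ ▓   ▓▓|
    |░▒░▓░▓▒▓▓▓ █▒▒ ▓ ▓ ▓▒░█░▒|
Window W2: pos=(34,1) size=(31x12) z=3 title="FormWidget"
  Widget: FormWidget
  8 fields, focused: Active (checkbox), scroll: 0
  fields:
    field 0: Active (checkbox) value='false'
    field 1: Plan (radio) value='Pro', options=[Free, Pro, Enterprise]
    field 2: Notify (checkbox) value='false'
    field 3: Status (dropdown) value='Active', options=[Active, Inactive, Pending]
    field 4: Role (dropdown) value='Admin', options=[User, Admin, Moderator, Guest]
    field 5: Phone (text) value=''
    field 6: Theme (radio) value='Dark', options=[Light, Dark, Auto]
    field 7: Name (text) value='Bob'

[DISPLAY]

           ┠──────────────────┨ ┃  Status:     [
           ┃▒▒░░▓ ░▒▓█▓▓▒░▒   ┃ ┃  Role:       [
┏━━━━━━━━━━┃▓█▒░░░░▒ ▓█ ▓▓█░▓▓┃━┃  Phone:      [
┃ CalendarW┃█▓▓ ▒▓▓▒▓ █▓█░▓▒░▒┃ ┃  Theme:      (
┠──────────┃█░ █▒▓▒▓▒▓░█░▓▒▓░▓┃─┃  Name:       [
┃          ┃█░ █░▓ ░█▒▒░█ ▒ █▓┃ ┗━━━━━━━━━━━━━━━
┃Mo Tu We T┃ ▓░░▓░▓░ █░▒ ░▒█▓░┃ ┃               
┃       1  ┃░ ░░▒░░▒██ █▒██▒▒▒┃ ┃               
┃ 6  7  8  ┃▒ █░█░░█ ▓▒ █▓░▒ ▓┃ ┃               
┃13 14 15 1┃▓ ░█▒░██▓▒  ▓  ▒ █┃ ┃               
┃20 21 22 2┃░ ▓ ▒▓  █▓▒█░▒▓▒ █┃ ┃               
┃27* 28 29*┃▓█▒█░▓▓░▓█░▒█░██░▓┃ ┃               
┃          ┃░ ██ █▒█▓█▓▒░▒░▓▒ ┃ ┃               
┃          ┗━━━━━━━━━━━━━━━━━━┛ ┃               
┃                               ┃               
┃                               ┃               
┃                               ┃               
┃                               ┃               


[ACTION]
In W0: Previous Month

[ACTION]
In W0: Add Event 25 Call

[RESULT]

           ┠──────────────────┨ ┃  Status:     [
           ┃▒▒░░▓ ░▒▓█▓▓▒░▒   ┃ ┃  Role:       [
┏━━━━━━━━━━┃▓█▒░░░░▒ ▓█ ▓▓█░▓▓┃━┃  Phone:      [
┃ CalendarW┃█▓▓ ▒▓▓▒▓ █▓█░▓▒░▒┃ ┃  Theme:      (
┠──────────┃█░ █▒▓▒▓▒▓░█░▓▒▓░▓┃─┃  Name:       [
┃          ┃█░ █░▓ ░█▒▒░█ ▒ █▓┃ ┗━━━━━━━━━━━━━━━
┃Mo Tu We T┃ ▓░░▓░▓░ █░▒ ░▒█▓░┃ ┃               
┃          ┃░ ░░▒░░▒██ █▒██▒▒▒┃ ┃               
┃ 2  3  4  ┃▒ █░█░░█ ▓▒ █▓░▒ ▓┃ ┃               
┃ 9 10 11 1┃▓ ░█▒░██▓▒  ▓  ▒ █┃ ┃               
┃16 17 18 1┃░ ▓ ▒▓  █▓▒█░▒▓▒ █┃ ┃               
┃23 24 25* ┃▓█▒█░▓▓░▓█░▒█░██░▓┃ ┃               
┃30 31     ┃░ ██ █▒█▓█▓▒░▒░▓▒ ┃ ┃               
┃          ┗━━━━━━━━━━━━━━━━━━┛ ┃               
┃                               ┃               
┃                               ┃               
┃                               ┃               
┃                               ┃               


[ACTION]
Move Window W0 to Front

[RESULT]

           ┠──────────────────┨ ┃  Status:     [
           ┃▒▒░░▓ ░▒▓█▓▓▒░▒   ┃ ┃  Role:       [
┏━━━━━━━━━━━━━━━━━━━━━━━━━━━━━━━┓  Phone:      [
┃ CalendarWidget                ┃  Theme:      (
┠───────────────────────────────┨  Name:       [
┃            May 2022           ┃━━━━━━━━━━━━━━━
┃Mo Tu We Th Fr Sa Su           ┃               
┃                   1           ┃               
┃ 2  3  4  5  6  7  8           ┃               
┃ 9 10 11 12 13 14 15           ┃               
┃16 17 18 19 20 21 22           ┃               
┃23 24 25* 26 27 28 29          ┃               
┃30 31                          ┃               
┃                               ┃               
┃                               ┃               
┃                               ┃               
┃                               ┃               
┃                               ┃               


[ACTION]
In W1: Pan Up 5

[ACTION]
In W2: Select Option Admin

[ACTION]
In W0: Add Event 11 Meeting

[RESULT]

           ┠──────────────────┨ ┃  Status:     [
           ┃▒▒░░▓ ░▒▓█▓▓▒░▒   ┃ ┃  Role:       [
┏━━━━━━━━━━━━━━━━━━━━━━━━━━━━━━━┓  Phone:      [
┃ CalendarWidget                ┃  Theme:      (
┠───────────────────────────────┨  Name:       [
┃            May 2022           ┃━━━━━━━━━━━━━━━
┃Mo Tu We Th Fr Sa Su           ┃               
┃                   1           ┃               
┃ 2  3  4  5  6  7  8           ┃               
┃ 9 10 11* 12 13 14 15          ┃               
┃16 17 18 19 20 21 22           ┃               
┃23 24 25* 26 27 28 29          ┃               
┃30 31                          ┃               
┃                               ┃               
┃                               ┃               
┃                               ┃               
┃                               ┃               
┃                               ┃               


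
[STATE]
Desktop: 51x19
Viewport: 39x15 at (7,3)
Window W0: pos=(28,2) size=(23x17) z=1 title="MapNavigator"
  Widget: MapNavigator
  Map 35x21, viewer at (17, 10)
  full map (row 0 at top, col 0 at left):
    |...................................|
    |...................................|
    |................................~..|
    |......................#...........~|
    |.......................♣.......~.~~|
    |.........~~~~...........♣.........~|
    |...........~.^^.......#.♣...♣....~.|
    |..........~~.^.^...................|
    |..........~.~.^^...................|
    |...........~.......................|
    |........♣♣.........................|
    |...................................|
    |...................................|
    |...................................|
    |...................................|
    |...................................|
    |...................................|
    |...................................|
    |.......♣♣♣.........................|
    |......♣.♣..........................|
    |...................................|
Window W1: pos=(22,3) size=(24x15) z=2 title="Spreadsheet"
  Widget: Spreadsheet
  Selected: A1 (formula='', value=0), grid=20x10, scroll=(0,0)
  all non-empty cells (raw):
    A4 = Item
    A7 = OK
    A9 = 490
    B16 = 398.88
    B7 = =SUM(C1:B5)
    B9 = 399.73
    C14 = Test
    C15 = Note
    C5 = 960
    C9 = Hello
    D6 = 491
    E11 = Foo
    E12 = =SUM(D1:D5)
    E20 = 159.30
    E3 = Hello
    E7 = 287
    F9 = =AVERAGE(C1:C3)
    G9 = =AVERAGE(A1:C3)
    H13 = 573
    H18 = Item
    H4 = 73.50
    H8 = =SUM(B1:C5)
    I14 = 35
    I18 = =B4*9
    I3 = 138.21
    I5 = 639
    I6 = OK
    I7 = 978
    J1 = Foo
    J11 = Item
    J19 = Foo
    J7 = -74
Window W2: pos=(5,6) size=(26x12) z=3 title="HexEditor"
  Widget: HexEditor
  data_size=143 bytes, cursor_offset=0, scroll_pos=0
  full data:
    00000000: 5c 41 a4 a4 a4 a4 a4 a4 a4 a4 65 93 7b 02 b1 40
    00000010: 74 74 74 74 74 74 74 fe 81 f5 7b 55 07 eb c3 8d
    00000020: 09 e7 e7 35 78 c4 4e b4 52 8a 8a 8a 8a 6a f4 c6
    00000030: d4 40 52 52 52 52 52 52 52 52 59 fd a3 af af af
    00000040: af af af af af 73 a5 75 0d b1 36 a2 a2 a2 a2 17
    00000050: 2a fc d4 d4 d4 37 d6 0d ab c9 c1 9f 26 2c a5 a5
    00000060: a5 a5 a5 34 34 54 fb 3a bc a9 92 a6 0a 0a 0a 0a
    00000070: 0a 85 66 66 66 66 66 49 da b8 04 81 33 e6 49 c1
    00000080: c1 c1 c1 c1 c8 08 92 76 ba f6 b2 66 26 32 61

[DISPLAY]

               ┏━━━━━━━━━━━━━━━━━━━━━━┓
               ┃ Spreadsheet          ┃
               ┠──────────────────────┨
━━━━━━━━━━━━━━━━━━━━━━━┓              ┃
HexEditor              ┃       B      ┃
───────────────────────┨--------------┃
0000000  5C 41 a4 a4 a4┃ [0]       0  ┃
0000010  74 74 74 74 74┃   0       0  ┃
0000020  09 e7 e7 35 78┃   0       0  ┃
0000030  d4 40 52 52 52┃           0  ┃
0000040  af af af af af┃   0       0  ┃
0000050  2a fc d4 d4 d4┃   0       0  ┃
0000060  a5 a5 a5 34 34┃         960  ┃
0000070  0a 85 66 66 66┃   0       0  ┃
━━━━━━━━━━━━━━━━━━━━━━━┛━━━━━━━━━━━━━━┛


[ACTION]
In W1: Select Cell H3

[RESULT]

               ┏━━━━━━━━━━━━━━━━━━━━━━┓
               ┃ Spreadsheet          ┃
               ┠──────────────────────┨
━━━━━━━━━━━━━━━━━━━━━━━┓              ┃
HexEditor              ┃       B      ┃
───────────────────────┨--------------┃
0000000  5C 41 a4 a4 a4┃   0       0  ┃
0000010  74 74 74 74 74┃   0       0  ┃
0000020  09 e7 e7 35 78┃   0       0  ┃
0000030  d4 40 52 52 52┃           0  ┃
0000040  af af af af af┃   0       0  ┃
0000050  2a fc d4 d4 d4┃   0       0  ┃
0000060  a5 a5 a5 34 34┃         960  ┃
0000070  0a 85 66 66 66┃   0       0  ┃
━━━━━━━━━━━━━━━━━━━━━━━┛━━━━━━━━━━━━━━┛


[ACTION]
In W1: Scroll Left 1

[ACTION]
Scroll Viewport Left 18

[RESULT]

                      ┏━━━━━━━━━━━━━━━━
                      ┃ Spreadsheet    
                      ┠────────────────
     ┏━━━━━━━━━━━━━━━━━━━━━━━━┓        
     ┃ HexEditor              ┃       B
     ┠────────────────────────┨--------
     ┃00000000  5C 41 a4 a4 a4┃   0    
     ┃00000010  74 74 74 74 74┃   0    
     ┃00000020  09 e7 e7 35 78┃   0    
     ┃00000030  d4 40 52 52 52┃        
     ┃00000040  af af af af af┃   0    
     ┃00000050  2a fc d4 d4 d4┃   0    
     ┃00000060  a5 a5 a5 34 34┃        
     ┃00000070  0a 85 66 66 66┃   0    
     ┗━━━━━━━━━━━━━━━━━━━━━━━━┛━━━━━━━━


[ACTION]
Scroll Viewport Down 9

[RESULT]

                      ┃ Spreadsheet    
                      ┠────────────────
     ┏━━━━━━━━━━━━━━━━━━━━━━━━┓        
     ┃ HexEditor              ┃       B
     ┠────────────────────────┨--------
     ┃00000000  5C 41 a4 a4 a4┃   0    
     ┃00000010  74 74 74 74 74┃   0    
     ┃00000020  09 e7 e7 35 78┃   0    
     ┃00000030  d4 40 52 52 52┃        
     ┃00000040  af af af af af┃   0    
     ┃00000050  2a fc d4 d4 d4┃   0    
     ┃00000060  a5 a5 a5 34 34┃        
     ┃00000070  0a 85 66 66 66┃   0    
     ┗━━━━━━━━━━━━━━━━━━━━━━━━┛━━━━━━━━
                            ┗━━━━━━━━━━


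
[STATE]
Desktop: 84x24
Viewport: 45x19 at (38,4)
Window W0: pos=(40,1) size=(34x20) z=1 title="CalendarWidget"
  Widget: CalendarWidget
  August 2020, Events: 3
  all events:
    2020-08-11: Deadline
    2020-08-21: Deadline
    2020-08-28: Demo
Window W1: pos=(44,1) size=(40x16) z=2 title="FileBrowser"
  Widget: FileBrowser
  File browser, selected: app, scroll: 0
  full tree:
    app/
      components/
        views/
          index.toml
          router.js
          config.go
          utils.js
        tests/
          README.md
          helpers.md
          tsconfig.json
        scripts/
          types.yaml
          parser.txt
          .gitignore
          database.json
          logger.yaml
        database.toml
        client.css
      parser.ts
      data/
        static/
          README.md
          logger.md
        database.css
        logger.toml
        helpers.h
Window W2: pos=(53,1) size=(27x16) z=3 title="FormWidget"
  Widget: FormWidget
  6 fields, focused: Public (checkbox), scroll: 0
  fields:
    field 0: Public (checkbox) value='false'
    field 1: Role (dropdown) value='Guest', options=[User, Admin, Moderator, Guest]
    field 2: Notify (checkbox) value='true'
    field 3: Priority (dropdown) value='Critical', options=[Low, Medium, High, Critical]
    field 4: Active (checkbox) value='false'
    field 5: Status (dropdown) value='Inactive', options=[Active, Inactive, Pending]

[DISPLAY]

  ┃   ┃> [-] ap┃> Public:     [ ]        ┃   
  ┃Mo ┃    [+] ┃  Role:       [Guest   ▼]┃   
  ┃   ┃    pars┃  Notify:     [x]        ┃   
  ┃ 3 ┃    [+] ┃  Priority:   [Critical▼]┃   
  ┃10 ┃        ┃  Active:     [ ]        ┃   
  ┃17 ┃        ┃  Status:     [Inactive▼]┃   
  ┃24 ┃        ┃                         ┃   
  ┃31 ┃        ┃                         ┃   
  ┃   ┃        ┃                         ┃   
  ┃   ┃        ┃                         ┃   
  ┃   ┃        ┃                         ┃   
  ┃   ┃        ┃                         ┃   
  ┃   ┗━━━━━━━━┗━━━━━━━━━━━━━━━━━━━━━━━━━┛━━━
  ┃                                ┃         
  ┃                                ┃         
  ┃                                ┃         
  ┗━━━━━━━━━━━━━━━━━━━━━━━━━━━━━━━━┛         
                                             
                                             


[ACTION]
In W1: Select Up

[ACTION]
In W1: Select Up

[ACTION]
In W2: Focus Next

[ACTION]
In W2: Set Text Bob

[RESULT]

  ┃   ┃> [-] ap┃  Public:     [ ]        ┃   
  ┃Mo ┃    [+] ┃> Role:       [Guest   ▼]┃   
  ┃   ┃    pars┃  Notify:     [x]        ┃   
  ┃ 3 ┃    [+] ┃  Priority:   [Critical▼]┃   
  ┃10 ┃        ┃  Active:     [ ]        ┃   
  ┃17 ┃        ┃  Status:     [Inactive▼]┃   
  ┃24 ┃        ┃                         ┃   
  ┃31 ┃        ┃                         ┃   
  ┃   ┃        ┃                         ┃   
  ┃   ┃        ┃                         ┃   
  ┃   ┃        ┃                         ┃   
  ┃   ┃        ┃                         ┃   
  ┃   ┗━━━━━━━━┗━━━━━━━━━━━━━━━━━━━━━━━━━┛━━━
  ┃                                ┃         
  ┃                                ┃         
  ┃                                ┃         
  ┗━━━━━━━━━━━━━━━━━━━━━━━━━━━━━━━━┛         
                                             
                                             


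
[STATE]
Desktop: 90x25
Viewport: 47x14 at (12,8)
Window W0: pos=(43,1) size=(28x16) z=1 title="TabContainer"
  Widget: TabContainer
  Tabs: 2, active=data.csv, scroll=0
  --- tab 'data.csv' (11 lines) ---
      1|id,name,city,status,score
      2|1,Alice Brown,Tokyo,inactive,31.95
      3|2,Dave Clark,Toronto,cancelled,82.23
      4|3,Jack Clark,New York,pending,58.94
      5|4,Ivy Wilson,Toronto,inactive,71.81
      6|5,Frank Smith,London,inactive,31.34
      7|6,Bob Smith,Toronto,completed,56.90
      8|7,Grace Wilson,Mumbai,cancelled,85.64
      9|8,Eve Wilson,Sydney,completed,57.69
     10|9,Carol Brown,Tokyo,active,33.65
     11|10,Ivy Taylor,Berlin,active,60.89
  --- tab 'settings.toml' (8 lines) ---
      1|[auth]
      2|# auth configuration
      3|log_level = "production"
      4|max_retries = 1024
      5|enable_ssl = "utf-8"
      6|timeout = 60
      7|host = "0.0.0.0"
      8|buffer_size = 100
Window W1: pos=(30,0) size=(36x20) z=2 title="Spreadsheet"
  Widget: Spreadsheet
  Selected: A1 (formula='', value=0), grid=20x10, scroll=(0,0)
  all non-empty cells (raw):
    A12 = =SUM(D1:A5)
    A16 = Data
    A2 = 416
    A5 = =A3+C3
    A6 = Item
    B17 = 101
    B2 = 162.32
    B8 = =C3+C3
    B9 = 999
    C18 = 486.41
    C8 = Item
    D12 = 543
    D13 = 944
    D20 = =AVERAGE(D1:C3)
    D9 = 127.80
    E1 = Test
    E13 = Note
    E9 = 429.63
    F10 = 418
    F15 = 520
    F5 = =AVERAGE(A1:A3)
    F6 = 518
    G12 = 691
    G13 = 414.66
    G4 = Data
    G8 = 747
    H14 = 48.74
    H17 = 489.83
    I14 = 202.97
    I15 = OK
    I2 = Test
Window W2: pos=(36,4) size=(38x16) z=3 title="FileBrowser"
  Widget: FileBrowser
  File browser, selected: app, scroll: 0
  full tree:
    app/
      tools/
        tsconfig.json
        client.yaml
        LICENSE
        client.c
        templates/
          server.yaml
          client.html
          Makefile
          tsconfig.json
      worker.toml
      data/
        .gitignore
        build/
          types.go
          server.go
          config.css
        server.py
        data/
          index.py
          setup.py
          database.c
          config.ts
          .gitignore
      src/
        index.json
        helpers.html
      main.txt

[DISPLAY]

                  ┃  3  ┃    [+] tools/        
                  ┃  4  ┃    worker.toml       
                  ┃  5  ┃    [+] data/         
                  ┃  6 I┃    [+] src/          
                  ┃  7  ┃    main.txt          
                  ┃  8  ┃                      
                  ┃  9  ┃                      
                  ┃ 10  ┃                      
                  ┃ 11  ┃                      
                  ┃ 12  ┃                      
                  ┃ 13  ┃                      
                  ┗━━━━━┗━━━━━━━━━━━━━━━━━━━━━━
                                               
                                               


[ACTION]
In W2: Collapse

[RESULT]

                  ┃  3  ┃                      
                  ┃  4  ┃                      
                  ┃  5  ┃                      
                  ┃  6 I┃                      
                  ┃  7  ┃                      
                  ┃  8  ┃                      
                  ┃  9  ┃                      
                  ┃ 10  ┃                      
                  ┃ 11  ┃                      
                  ┃ 12  ┃                      
                  ┃ 13  ┃                      
                  ┗━━━━━┗━━━━━━━━━━━━━━━━━━━━━━
                                               
                                               


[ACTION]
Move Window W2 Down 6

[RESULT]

                  ┃  3        0       0       0
                  ┃  4  ┏━━━━━━━━━━━━━━━━━━━━━━
                  ┃  5  ┃ FileBrowser          
                  ┃  6 I┠──────────────────────
                  ┃  7  ┃> [+] app/            
                  ┃  8  ┃                      
                  ┃  9  ┃                      
                  ┃ 10  ┃                      
                  ┃ 11  ┃                      
                  ┃ 12  ┃                      
                  ┃ 13  ┃                      
                  ┗━━━━━┃                      
                        ┃                      
                        ┃                      


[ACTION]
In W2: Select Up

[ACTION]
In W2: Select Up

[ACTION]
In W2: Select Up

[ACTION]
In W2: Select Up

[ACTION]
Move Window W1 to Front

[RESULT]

                  ┃  3        0       0       0
                  ┃  4        0       0       0
                  ┃  5        0       0       0
                  ┃  6 Item           0       0
                  ┃  7        0       0       0
                  ┃  8        0       0Item    
                  ┃  9        0     999       0
                  ┃ 10        0       0       0
                  ┃ 11        0       0       0
                  ┃ 12   578.32       0       0
                  ┃ 13        0       0       0
                  ┗━━━━━━━━━━━━━━━━━━━━━━━━━━━━
                        ┃                      
                        ┃                      


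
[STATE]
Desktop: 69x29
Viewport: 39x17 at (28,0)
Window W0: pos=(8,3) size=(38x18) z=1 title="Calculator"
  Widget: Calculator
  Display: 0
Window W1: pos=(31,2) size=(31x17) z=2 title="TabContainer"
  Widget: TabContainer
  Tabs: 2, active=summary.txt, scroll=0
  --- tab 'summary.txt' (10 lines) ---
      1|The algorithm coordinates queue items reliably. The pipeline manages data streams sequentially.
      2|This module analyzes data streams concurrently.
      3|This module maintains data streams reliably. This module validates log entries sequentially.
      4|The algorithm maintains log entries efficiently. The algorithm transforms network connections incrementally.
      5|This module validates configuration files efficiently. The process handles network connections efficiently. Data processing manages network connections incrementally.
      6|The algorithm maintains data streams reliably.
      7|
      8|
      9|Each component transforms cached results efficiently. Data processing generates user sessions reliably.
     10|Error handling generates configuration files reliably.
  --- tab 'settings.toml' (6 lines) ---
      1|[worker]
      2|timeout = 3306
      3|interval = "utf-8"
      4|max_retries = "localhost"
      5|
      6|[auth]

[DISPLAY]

                                       
                                       
   ┏━━━━━━━━━━━━━━━━━━━━━━━━━━━━━┓     
━━━┃ TabContainer                ┃     
   ┠─────────────────────────────┨     
───┃[summary.txt]│ settings.toml ┃     
   ┃─────────────────────────────┃     
   ┃The algorithm coordinates que┃     
   ┃This module analyzes data str┃     
   ┃This module maintains data st┃     
   ┃The algorithm maintains log e┃     
   ┃This module validates configu┃     
   ┃The algorithm maintains data ┃     
   ┃                             ┃     
   ┃                             ┃     
   ┃Each component transforms cac┃     
   ┃Error handling generates conf┃     


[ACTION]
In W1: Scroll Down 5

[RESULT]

                                       
                                       
   ┏━━━━━━━━━━━━━━━━━━━━━━━━━━━━━┓     
━━━┃ TabContainer                ┃     
   ┠─────────────────────────────┨     
───┃[summary.txt]│ settings.toml ┃     
   ┃─────────────────────────────┃     
   ┃The algorithm maintains data ┃     
   ┃                             ┃     
   ┃                             ┃     
   ┃Each component transforms cac┃     
   ┃Error handling generates conf┃     
   ┃                             ┃     
   ┃                             ┃     
   ┃                             ┃     
   ┃                             ┃     
   ┃                             ┃     


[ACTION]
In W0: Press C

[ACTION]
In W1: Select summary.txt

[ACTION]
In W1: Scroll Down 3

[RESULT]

                                       
                                       
   ┏━━━━━━━━━━━━━━━━━━━━━━━━━━━━━┓     
━━━┃ TabContainer                ┃     
   ┠─────────────────────────────┨     
───┃[summary.txt]│ settings.toml ┃     
   ┃─────────────────────────────┃     
   ┃The algorithm maintains log e┃     
   ┃This module validates configu┃     
   ┃The algorithm maintains data ┃     
   ┃                             ┃     
   ┃                             ┃     
   ┃Each component transforms cac┃     
   ┃Error handling generates conf┃     
   ┃                             ┃     
   ┃                             ┃     
   ┃                             ┃     
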